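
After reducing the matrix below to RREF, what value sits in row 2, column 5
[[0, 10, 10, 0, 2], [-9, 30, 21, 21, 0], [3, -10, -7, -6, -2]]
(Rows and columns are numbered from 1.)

1/5

R1 <=> R2
  [ -9   30  21  21   0 ]
  [  0   10  10   0   2 ]
  [  3  -10  -7  -6  -2 ]
R1 -> -1/9·R1
  [ 1  -10/3  -7/3  -7/3   0 ]
  [ 0     10    10     0   2 ]
  [ 3    -10    -7    -6  -2 ]
R3 -> R3 − 3·R1
  [ 1  -10/3  -7/3  -7/3   0 ]
  [ 0     10    10     0   2 ]
  [ 0      0     0     1  -2 ]
R2 -> 1/10·R2
  [ 1  -10/3  -7/3  -7/3    0 ]
  [ 0      1     1     0  1/5 ]
  [ 0      0     0     1   -2 ]
R1 -> R1 + 7/3·R3
  [ 1  -10/3  -7/3  0  -14/3 ]
  [ 0      1     1  0    1/5 ]
  [ 0      0     0  1     -2 ]
R1 -> R1 + 10/3·R2
  [ 1  0  1  0   -4 ]
  [ 0  1  1  0  1/5 ]
  [ 0  0  0  1   -2 ]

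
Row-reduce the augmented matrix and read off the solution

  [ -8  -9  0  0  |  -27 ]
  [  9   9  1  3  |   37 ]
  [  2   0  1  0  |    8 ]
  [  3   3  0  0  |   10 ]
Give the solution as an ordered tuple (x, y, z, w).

Multiply r1 by -1/8.
  [ 1  9/8  0  0  |  27/8 ]
  [ 9    9  1  3  |    37 ]
  [ 2    0  1  0  |     8 ]
  [ 3    3  0  0  |    10 ]
Subtract 9 times r1 from r2.
  [ 1   9/8  0  0  |  27/8 ]
  [ 0  -9/8  1  3  |  53/8 ]
  [ 2     0  1  0  |     8 ]
  [ 3     3  0  0  |    10 ]
Subtract 2 times r1 from r3.
  [ 1   9/8  0  0  |  27/8 ]
  [ 0  -9/8  1  3  |  53/8 ]
  [ 0  -9/4  1  0  |   5/4 ]
  [ 3     3  0  0  |    10 ]
Subtract 3 times r1 from r4.
  [ 1   9/8  0  0  |  27/8 ]
  [ 0  -9/8  1  3  |  53/8 ]
  [ 0  -9/4  1  0  |   5/4 ]
  [ 0  -3/8  0  0  |  -1/8 ]
Multiply r2 by -8/9.
  [ 1   9/8     0     0  |   27/8 ]
  [ 0     1  -8/9  -8/3  |  -53/9 ]
  [ 0  -9/4     1     0  |    5/4 ]
  [ 0  -3/8     0     0  |   -1/8 ]
Add 9/4 times r2 to r3.
  [ 1   9/8     0     0  |   27/8 ]
  [ 0     1  -8/9  -8/3  |  -53/9 ]
  [ 0     0    -1    -6  |    -12 ]
  [ 0  -3/8     0     0  |   -1/8 ]
Add 3/8 times r2 to r4.
  [ 1  9/8     0     0  |   27/8 ]
  [ 0    1  -8/9  -8/3  |  -53/9 ]
  [ 0    0    -1    -6  |    -12 ]
  [ 0    0  -1/3    -1  |   -7/3 ]
Multiply r3 by -1.
  [ 1  9/8     0     0  |   27/8 ]
  [ 0    1  -8/9  -8/3  |  -53/9 ]
  [ 0    0     1     6  |     12 ]
  [ 0    0  -1/3    -1  |   -7/3 ]
Add 1/3 times r3 to r4.
  [ 1  9/8     0     0  |   27/8 ]
  [ 0    1  -8/9  -8/3  |  -53/9 ]
  [ 0    0     1     6  |     12 ]
  [ 0    0     0     1  |    5/3 ]
Subtract 6 times r4 from r3.
  [ 1  9/8     0     0  |   27/8 ]
  [ 0    1  -8/9  -8/3  |  -53/9 ]
  [ 0    0     1     0  |      2 ]
  [ 0    0     0     1  |    5/3 ]
Add 8/3 times r4 to r2.
  [ 1  9/8     0  0  |   27/8 ]
  [ 0    1  -8/9  0  |  -13/9 ]
  [ 0    0     1  0  |      2 ]
  [ 0    0     0  1  |    5/3 ]
Add 8/9 times r3 to r2.
  [ 1  9/8  0  0  |  27/8 ]
  [ 0    1  0  0  |   1/3 ]
  [ 0    0  1  0  |     2 ]
  [ 0    0  0  1  |   5/3 ]
Subtract 9/8 times r2 from r1.
  [ 1  0  0  0  |    3 ]
  [ 0  1  0  0  |  1/3 ]
  [ 0  0  1  0  |    2 ]
  [ 0  0  0  1  |  5/3 ]
Reading off the last column: x = 3, y = 1/3, z = 2, w = 5/3.

(3, 1/3, 2, 5/3)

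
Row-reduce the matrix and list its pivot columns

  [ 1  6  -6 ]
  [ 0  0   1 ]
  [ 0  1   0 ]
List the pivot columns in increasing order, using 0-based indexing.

Swap ρ2 and ρ3.
  [ 1  6  -6 ]
  [ 0  1   0 ]
  [ 0  0   1 ]
Add 6 times ρ3 to ρ1.
  [ 1  6  0 ]
  [ 0  1  0 ]
  [ 0  0  1 ]
Subtract 6 times ρ2 from ρ1.
  [ 1  0  0 ]
  [ 0  1  0 ]
  [ 0  0  1 ]
Pivot columns are the columns containing a leading 1.

0, 1, 2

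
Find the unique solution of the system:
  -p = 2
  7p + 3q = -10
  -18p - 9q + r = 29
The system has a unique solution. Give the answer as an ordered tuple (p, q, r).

Form the augmented matrix and row-reduce:
  [  -1   0  0  |    2 ]
  [   7   3  0  |  -10 ]
  [ -18  -9  1  |   29 ]
R1 → -1·R1
  [   1   0  0  |   -2 ]
  [   7   3  0  |  -10 ]
  [ -18  -9  1  |   29 ]
R2 → R2 − 7·R1
  [   1   0  0  |  -2 ]
  [   0   3  0  |   4 ]
  [ -18  -9  1  |  29 ]
R3 → R3 + 18·R1
  [ 1   0  0  |  -2 ]
  [ 0   3  0  |   4 ]
  [ 0  -9  1  |  -7 ]
R2 → 1/3·R2
  [ 1   0  0  |   -2 ]
  [ 0   1  0  |  4/3 ]
  [ 0  -9  1  |   -7 ]
R3 → R3 + 9·R2
  [ 1  0  0  |   -2 ]
  [ 0  1  0  |  4/3 ]
  [ 0  0  1  |    5 ]
Reading off the last column: p = -2, q = 4/3, r = 5.

(-2, 4/3, 5)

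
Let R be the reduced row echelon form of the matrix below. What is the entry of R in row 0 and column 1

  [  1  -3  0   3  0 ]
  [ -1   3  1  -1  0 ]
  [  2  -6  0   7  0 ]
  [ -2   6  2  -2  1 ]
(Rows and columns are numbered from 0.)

ρ2 → ρ2 + ρ1
  [  1  -3  0   3  0 ]
  [  0   0  1   2  0 ]
  [  2  -6  0   7  0 ]
  [ -2   6  2  -2  1 ]
ρ3 → ρ3 − 2·ρ1
  [  1  -3  0   3  0 ]
  [  0   0  1   2  0 ]
  [  0   0  0   1  0 ]
  [ -2   6  2  -2  1 ]
ρ4 → ρ4 + 2·ρ1
  [ 1  -3  0  3  0 ]
  [ 0   0  1  2  0 ]
  [ 0   0  0  1  0 ]
  [ 0   0  2  4  1 ]
ρ4 → ρ4 − 2·ρ2
  [ 1  -3  0  3  0 ]
  [ 0   0  1  2  0 ]
  [ 0   0  0  1  0 ]
  [ 0   0  0  0  1 ]
ρ2 → ρ2 − 2·ρ3
  [ 1  -3  0  3  0 ]
  [ 0   0  1  0  0 ]
  [ 0   0  0  1  0 ]
  [ 0   0  0  0  1 ]
ρ1 → ρ1 − 3·ρ3
  [ 1  -3  0  0  0 ]
  [ 0   0  1  0  0 ]
  [ 0   0  0  1  0 ]
  [ 0   0  0  0  1 ]

-3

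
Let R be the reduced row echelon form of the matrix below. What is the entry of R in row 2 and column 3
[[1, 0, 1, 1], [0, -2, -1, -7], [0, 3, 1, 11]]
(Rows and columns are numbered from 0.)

Multiply r2 by -1/2.
  [ 1  0    1    1 ]
  [ 0  1  1/2  7/2 ]
  [ 0  3    1   11 ]
Subtract 3 times r2 from r3.
  [ 1  0     1    1 ]
  [ 0  1   1/2  7/2 ]
  [ 0  0  -1/2  1/2 ]
Multiply r3 by -2.
  [ 1  0    1    1 ]
  [ 0  1  1/2  7/2 ]
  [ 0  0    1   -1 ]
Subtract 1/2 times r3 from r2.
  [ 1  0  1   1 ]
  [ 0  1  0   4 ]
  [ 0  0  1  -1 ]
Subtract r3 from r1.
  [ 1  0  0   2 ]
  [ 0  1  0   4 ]
  [ 0  0  1  -1 ]

-1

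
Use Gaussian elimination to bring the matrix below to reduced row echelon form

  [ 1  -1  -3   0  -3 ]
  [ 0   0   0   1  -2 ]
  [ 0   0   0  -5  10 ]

[[1, -1, -3, 0, -3], [0, 0, 0, 1, -2], [0, 0, 0, 0, 0]]

R3 := R3 + 5·R2
  [ 1  -1  -3  0  -3 ]
  [ 0   0   0  1  -2 ]
  [ 0   0   0  0   0 ]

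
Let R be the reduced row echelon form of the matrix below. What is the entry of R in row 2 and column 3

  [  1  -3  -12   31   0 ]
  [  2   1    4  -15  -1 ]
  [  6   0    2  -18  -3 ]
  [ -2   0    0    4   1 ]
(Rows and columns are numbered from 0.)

-3

Subtract 2 times R1 from R2.
  [  1  -3  -12   31   0 ]
  [  0   7   28  -77  -1 ]
  [  6   0    2  -18  -3 ]
  [ -2   0    0    4   1 ]
Subtract 6 times R1 from R3.
  [  1  -3  -12    31   0 ]
  [  0   7   28   -77  -1 ]
  [  0  18   74  -204  -3 ]
  [ -2   0    0     4   1 ]
Add 2 times R1 to R4.
  [ 1  -3  -12    31   0 ]
  [ 0   7   28   -77  -1 ]
  [ 0  18   74  -204  -3 ]
  [ 0  -6  -24    66   1 ]
Multiply R2 by 1/7.
  [ 1  -3  -12    31     0 ]
  [ 0   1    4   -11  -1/7 ]
  [ 0  18   74  -204    -3 ]
  [ 0  -6  -24    66     1 ]
Subtract 18 times R2 from R3.
  [ 1  -3  -12   31     0 ]
  [ 0   1    4  -11  -1/7 ]
  [ 0   0    2   -6  -3/7 ]
  [ 0  -6  -24   66     1 ]
Add 6 times R2 to R4.
  [ 1  -3  -12   31     0 ]
  [ 0   1    4  -11  -1/7 ]
  [ 0   0    2   -6  -3/7 ]
  [ 0   0    0    0   1/7 ]
Multiply R3 by 1/2.
  [ 1  -3  -12   31      0 ]
  [ 0   1    4  -11   -1/7 ]
  [ 0   0    1   -3  -3/14 ]
  [ 0   0    0    0    1/7 ]
Multiply R4 by 7.
  [ 1  -3  -12   31      0 ]
  [ 0   1    4  -11   -1/7 ]
  [ 0   0    1   -3  -3/14 ]
  [ 0   0    0    0      1 ]
Add 3/14 times R4 to R3.
  [ 1  -3  -12   31     0 ]
  [ 0   1    4  -11  -1/7 ]
  [ 0   0    1   -3     0 ]
  [ 0   0    0    0     1 ]
Add 1/7 times R4 to R2.
  [ 1  -3  -12   31  0 ]
  [ 0   1    4  -11  0 ]
  [ 0   0    1   -3  0 ]
  [ 0   0    0    0  1 ]
Subtract 4 times R3 from R2.
  [ 1  -3  -12  31  0 ]
  [ 0   1    0   1  0 ]
  [ 0   0    1  -3  0 ]
  [ 0   0    0   0  1 ]
Add 12 times R3 to R1.
  [ 1  -3  0  -5  0 ]
  [ 0   1  0   1  0 ]
  [ 0   0  1  -3  0 ]
  [ 0   0  0   0  1 ]
Add 3 times R2 to R1.
  [ 1  0  0  -2  0 ]
  [ 0  1  0   1  0 ]
  [ 0  0  1  -3  0 ]
  [ 0  0  0   0  1 ]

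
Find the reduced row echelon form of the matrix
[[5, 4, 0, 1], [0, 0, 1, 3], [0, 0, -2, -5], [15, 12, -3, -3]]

ρ1 ← 1/5·ρ1
ρ4 ← ρ4 − 15·ρ1
ρ3 ← ρ3 + 2·ρ2
ρ4 ← ρ4 + 3·ρ2
ρ4 ← ρ4 − 3·ρ3
ρ2 ← ρ2 − 3·ρ3
ρ1 ← ρ1 − 1/5·ρ3

[[1, 4/5, 0, 0], [0, 0, 1, 0], [0, 0, 0, 1], [0, 0, 0, 0]]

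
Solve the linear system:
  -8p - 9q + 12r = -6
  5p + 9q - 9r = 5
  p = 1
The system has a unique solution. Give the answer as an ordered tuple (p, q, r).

(1, 2/3, 2/3)

Form the augmented matrix and row-reduce:
  [ -8  -9  12  |  -6 ]
  [  5   9  -9  |   5 ]
  [  1   0   0  |   1 ]
r1 → -1/8·r1
  [ 1  9/8  -3/2  |  3/4 ]
  [ 5    9    -9  |    5 ]
  [ 1    0     0  |    1 ]
r2 → r2 − 5·r1
  [ 1   9/8  -3/2  |  3/4 ]
  [ 0  27/8  -3/2  |  5/4 ]
  [ 1     0     0  |    1 ]
r3 → r3 − r1
  [ 1   9/8  -3/2  |  3/4 ]
  [ 0  27/8  -3/2  |  5/4 ]
  [ 0  -9/8   3/2  |  1/4 ]
r2 → 8/27·r2
  [ 1   9/8  -3/2  |    3/4 ]
  [ 0     1  -4/9  |  10/27 ]
  [ 0  -9/8   3/2  |    1/4 ]
r3 → r3 + 9/8·r2
  [ 1  9/8  -3/2  |    3/4 ]
  [ 0    1  -4/9  |  10/27 ]
  [ 0    0     1  |    2/3 ]
r2 → r2 + 4/9·r3
  [ 1  9/8  -3/2  |  3/4 ]
  [ 0    1     0  |  2/3 ]
  [ 0    0     1  |  2/3 ]
r1 → r1 + 3/2·r3
  [ 1  9/8  0  |  7/4 ]
  [ 0    1  0  |  2/3 ]
  [ 0    0  1  |  2/3 ]
r1 → r1 − 9/8·r2
  [ 1  0  0  |    1 ]
  [ 0  1  0  |  2/3 ]
  [ 0  0  1  |  2/3 ]
Reading off the last column: p = 1, q = 2/3, r = 2/3.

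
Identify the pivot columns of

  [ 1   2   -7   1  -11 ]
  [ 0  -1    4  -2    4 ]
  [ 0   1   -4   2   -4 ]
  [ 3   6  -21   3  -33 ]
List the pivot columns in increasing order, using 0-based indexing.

Subtract 3 times r1 from r4.
  [ 1   2  -7   1  -11 ]
  [ 0  -1   4  -2    4 ]
  [ 0   1  -4   2   -4 ]
  [ 0   0   0   0    0 ]
Multiply r2 by -1.
  [ 1  2  -7  1  -11 ]
  [ 0  1  -4  2   -4 ]
  [ 0  1  -4  2   -4 ]
  [ 0  0   0  0    0 ]
Subtract r2 from r3.
  [ 1  2  -7  1  -11 ]
  [ 0  1  -4  2   -4 ]
  [ 0  0   0  0    0 ]
  [ 0  0   0  0    0 ]
Subtract 2 times r2 from r1.
  [ 1  0   1  -3  -3 ]
  [ 0  1  -4   2  -4 ]
  [ 0  0   0   0   0 ]
  [ 0  0   0   0   0 ]
Pivot columns are the columns containing a leading 1.

0, 1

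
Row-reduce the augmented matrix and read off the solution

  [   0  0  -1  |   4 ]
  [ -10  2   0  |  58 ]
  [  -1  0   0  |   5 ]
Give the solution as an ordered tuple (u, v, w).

(-5, 4, -4)

r1 ↔ r2
r1 -> -1/10·r1
r3 -> r3 + r1
r2 ↔ r3
r2 -> -5·r2
r3 -> -1·r3
r1 -> r1 + 1/5·r2
Reading off the last column: u = -5, v = 4, w = -4.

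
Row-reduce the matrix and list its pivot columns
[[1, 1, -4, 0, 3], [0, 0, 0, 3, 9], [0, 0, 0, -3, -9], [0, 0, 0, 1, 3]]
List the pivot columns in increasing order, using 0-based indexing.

0, 3

ρ2 -> 1/3·ρ2
  [ 1  1  -4   0   3 ]
  [ 0  0   0   1   3 ]
  [ 0  0   0  -3  -9 ]
  [ 0  0   0   1   3 ]
ρ3 -> ρ3 + 3·ρ2
  [ 1  1  -4  0  3 ]
  [ 0  0   0  1  3 ]
  [ 0  0   0  0  0 ]
  [ 0  0   0  1  3 ]
ρ4 -> ρ4 − ρ2
  [ 1  1  -4  0  3 ]
  [ 0  0   0  1  3 ]
  [ 0  0   0  0  0 ]
  [ 0  0   0  0  0 ]
Pivot columns are the columns containing a leading 1.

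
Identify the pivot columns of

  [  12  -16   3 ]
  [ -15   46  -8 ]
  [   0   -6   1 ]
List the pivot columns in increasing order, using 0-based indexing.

ρ1 → 1/12·ρ1
  [   1  -4/3  1/4 ]
  [ -15    46   -8 ]
  [   0    -6    1 ]
ρ2 → ρ2 + 15·ρ1
  [ 1  -4/3    1/4 ]
  [ 0    26  -17/4 ]
  [ 0    -6      1 ]
ρ2 → 1/26·ρ2
  [ 1  -4/3      1/4 ]
  [ 0     1  -17/104 ]
  [ 0    -6        1 ]
ρ3 → ρ3 + 6·ρ2
  [ 1  -4/3      1/4 ]
  [ 0     1  -17/104 ]
  [ 0     0     1/52 ]
ρ3 → 52·ρ3
  [ 1  -4/3      1/4 ]
  [ 0     1  -17/104 ]
  [ 0     0        1 ]
ρ2 → ρ2 + 17/104·ρ3
  [ 1  -4/3  1/4 ]
  [ 0     1    0 ]
  [ 0     0    1 ]
ρ1 → ρ1 − 1/4·ρ3
  [ 1  -4/3  0 ]
  [ 0     1  0 ]
  [ 0     0  1 ]
ρ1 → ρ1 + 4/3·ρ2
  [ 1  0  0 ]
  [ 0  1  0 ]
  [ 0  0  1 ]
Pivot columns are the columns containing a leading 1.

0, 1, 2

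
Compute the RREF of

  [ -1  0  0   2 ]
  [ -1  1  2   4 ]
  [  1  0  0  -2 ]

[[1, 0, 0, -2], [0, 1, 2, 2], [0, 0, 0, 0]]

R1 → -1·R1
R2 → R2 + R1
R3 → R3 − R1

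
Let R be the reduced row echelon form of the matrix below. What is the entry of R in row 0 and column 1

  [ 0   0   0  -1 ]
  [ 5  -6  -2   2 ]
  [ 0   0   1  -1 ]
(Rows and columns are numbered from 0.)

-6/5

r1 ↔ r2
r1 → 1/5·r1
r2 ↔ r3
r3 → -1·r3
r2 → r2 + r3
r1 → r1 − 2/5·r3
r1 → r1 + 2/5·r2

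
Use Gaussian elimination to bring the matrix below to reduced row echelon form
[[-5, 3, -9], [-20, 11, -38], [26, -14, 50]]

r1 → -1/5·r1
  [   1  -3/5  9/5 ]
  [ -20    11  -38 ]
  [  26   -14   50 ]
r2 → r2 + 20·r1
  [  1  -3/5  9/5 ]
  [  0    -1   -2 ]
  [ 26   -14   50 ]
r3 → r3 − 26·r1
  [ 1  -3/5   9/5 ]
  [ 0    -1    -2 ]
  [ 0   8/5  16/5 ]
r2 → -1·r2
  [ 1  -3/5   9/5 ]
  [ 0     1     2 ]
  [ 0   8/5  16/5 ]
r3 → r3 − 8/5·r2
  [ 1  -3/5  9/5 ]
  [ 0     1    2 ]
  [ 0     0    0 ]
r1 → r1 + 3/5·r2
  [ 1  0  3 ]
  [ 0  1  2 ]
  [ 0  0  0 ]

[[1, 0, 3], [0, 1, 2], [0, 0, 0]]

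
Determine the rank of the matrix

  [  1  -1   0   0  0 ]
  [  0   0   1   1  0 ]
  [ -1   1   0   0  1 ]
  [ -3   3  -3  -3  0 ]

rank = 3

Add R1 to R3.
Add 3 times R1 to R4.
Add 3 times R2 to R4.
The reduced form has 3 nonzero rows.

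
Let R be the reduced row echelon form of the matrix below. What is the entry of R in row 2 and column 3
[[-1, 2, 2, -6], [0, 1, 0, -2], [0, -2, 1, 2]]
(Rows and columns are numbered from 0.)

-2

R1 := -1·R1
  [ 1  -2  -2   6 ]
  [ 0   1   0  -2 ]
  [ 0  -2   1   2 ]
R3 := R3 + 2·R2
  [ 1  -2  -2   6 ]
  [ 0   1   0  -2 ]
  [ 0   0   1  -2 ]
R1 := R1 + 2·R3
  [ 1  -2  0   2 ]
  [ 0   1  0  -2 ]
  [ 0   0  1  -2 ]
R1 := R1 + 2·R2
  [ 1  0  0  -2 ]
  [ 0  1  0  -2 ]
  [ 0  0  1  -2 ]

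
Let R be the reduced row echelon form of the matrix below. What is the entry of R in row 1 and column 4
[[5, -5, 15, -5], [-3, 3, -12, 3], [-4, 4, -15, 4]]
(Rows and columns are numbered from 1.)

r1 -> 1/5·r1
  [  1  -1    3  -1 ]
  [ -3   3  -12   3 ]
  [ -4   4  -15   4 ]
r2 -> r2 + 3·r1
  [  1  -1    3  -1 ]
  [  0   0   -3   0 ]
  [ -4   4  -15   4 ]
r3 -> r3 + 4·r1
  [ 1  -1   3  -1 ]
  [ 0   0  -3   0 ]
  [ 0   0  -3   0 ]
r2 -> -1/3·r2
  [ 1  -1   3  -1 ]
  [ 0   0   1   0 ]
  [ 0   0  -3   0 ]
r3 -> r3 + 3·r2
  [ 1  -1  3  -1 ]
  [ 0   0  1   0 ]
  [ 0   0  0   0 ]
r1 -> r1 − 3·r2
  [ 1  -1  0  -1 ]
  [ 0   0  1   0 ]
  [ 0   0  0   0 ]

-1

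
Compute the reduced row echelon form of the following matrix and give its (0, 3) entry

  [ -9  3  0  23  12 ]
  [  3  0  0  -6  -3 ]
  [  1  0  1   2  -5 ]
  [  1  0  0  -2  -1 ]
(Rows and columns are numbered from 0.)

-2

R1 ← -1/9·R1
R2 ← R2 − 3·R1
R3 ← R3 − R1
R4 ← R4 − R1
R3 ← R3 − 1/3·R2
R4 ← R4 − 1/3·R2
R1 ← R1 + 1/3·R2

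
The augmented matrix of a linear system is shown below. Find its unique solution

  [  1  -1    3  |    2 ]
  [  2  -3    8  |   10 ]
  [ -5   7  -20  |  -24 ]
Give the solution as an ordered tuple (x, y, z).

(-6, -2, 2)

Subtract 2 times R1 from R2.
  [  1  -1    3  |    2 ]
  [  0  -1    2  |    6 ]
  [ -5   7  -20  |  -24 ]
Add 5 times R1 to R3.
  [ 1  -1   3  |    2 ]
  [ 0  -1   2  |    6 ]
  [ 0   2  -5  |  -14 ]
Multiply R2 by -1.
  [ 1  -1   3  |    2 ]
  [ 0   1  -2  |   -6 ]
  [ 0   2  -5  |  -14 ]
Subtract 2 times R2 from R3.
  [ 1  -1   3  |   2 ]
  [ 0   1  -2  |  -6 ]
  [ 0   0  -1  |  -2 ]
Multiply R3 by -1.
  [ 1  -1   3  |   2 ]
  [ 0   1  -2  |  -6 ]
  [ 0   0   1  |   2 ]
Add 2 times R3 to R2.
  [ 1  -1  3  |   2 ]
  [ 0   1  0  |  -2 ]
  [ 0   0  1  |   2 ]
Subtract 3 times R3 from R1.
  [ 1  -1  0  |  -4 ]
  [ 0   1  0  |  -2 ]
  [ 0   0  1  |   2 ]
Add R2 to R1.
  [ 1  0  0  |  -6 ]
  [ 0  1  0  |  -2 ]
  [ 0  0  1  |   2 ]
Reading off the last column: x = -6, y = -2, z = 2.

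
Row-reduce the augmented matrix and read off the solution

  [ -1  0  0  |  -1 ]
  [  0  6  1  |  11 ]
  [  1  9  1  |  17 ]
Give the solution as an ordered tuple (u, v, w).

ρ1 -> -1·ρ1
  [ 1  0  0  |   1 ]
  [ 0  6  1  |  11 ]
  [ 1  9  1  |  17 ]
ρ3 -> ρ3 − ρ1
  [ 1  0  0  |   1 ]
  [ 0  6  1  |  11 ]
  [ 0  9  1  |  16 ]
ρ2 -> 1/6·ρ2
  [ 1  0    0  |     1 ]
  [ 0  1  1/6  |  11/6 ]
  [ 0  9    1  |    16 ]
ρ3 -> ρ3 − 9·ρ2
  [ 1  0     0  |     1 ]
  [ 0  1   1/6  |  11/6 ]
  [ 0  0  -1/2  |  -1/2 ]
ρ3 -> -2·ρ3
  [ 1  0    0  |     1 ]
  [ 0  1  1/6  |  11/6 ]
  [ 0  0    1  |     1 ]
ρ2 -> ρ2 − 1/6·ρ3
  [ 1  0  0  |    1 ]
  [ 0  1  0  |  5/3 ]
  [ 0  0  1  |    1 ]
Reading off the last column: u = 1, v = 5/3, w = 1.

(1, 5/3, 1)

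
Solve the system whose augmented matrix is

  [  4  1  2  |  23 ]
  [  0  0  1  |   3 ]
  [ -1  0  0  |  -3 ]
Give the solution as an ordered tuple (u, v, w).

(3, 5, 3)

ρ1 → 1/4·ρ1
  [  1  1/4  1/2  |  23/4 ]
  [  0    0    1  |     3 ]
  [ -1    0    0  |    -3 ]
ρ3 → ρ3 + ρ1
  [ 1  1/4  1/2  |  23/4 ]
  [ 0    0    1  |     3 ]
  [ 0  1/4  1/2  |  11/4 ]
ρ2 <-> ρ3
  [ 1  1/4  1/2  |  23/4 ]
  [ 0  1/4  1/2  |  11/4 ]
  [ 0    0    1  |     3 ]
ρ2 → 4·ρ2
  [ 1  1/4  1/2  |  23/4 ]
  [ 0    1    2  |    11 ]
  [ 0    0    1  |     3 ]
ρ2 → ρ2 − 2·ρ3
  [ 1  1/4  1/2  |  23/4 ]
  [ 0    1    0  |     5 ]
  [ 0    0    1  |     3 ]
ρ1 → ρ1 − 1/2·ρ3
  [ 1  1/4  0  |  17/4 ]
  [ 0    1  0  |     5 ]
  [ 0    0  1  |     3 ]
ρ1 → ρ1 − 1/4·ρ2
  [ 1  0  0  |  3 ]
  [ 0  1  0  |  5 ]
  [ 0  0  1  |  3 ]
Reading off the last column: u = 3, v = 5, w = 3.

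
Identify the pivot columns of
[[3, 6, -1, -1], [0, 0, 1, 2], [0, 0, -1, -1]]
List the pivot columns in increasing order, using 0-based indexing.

0, 2, 3

Multiply R1 by 1/3.
Add R2 to R3.
Subtract 2 times R3 from R2.
Add 1/3 times R3 to R1.
Add 1/3 times R2 to R1.
Pivot columns are the columns containing a leading 1.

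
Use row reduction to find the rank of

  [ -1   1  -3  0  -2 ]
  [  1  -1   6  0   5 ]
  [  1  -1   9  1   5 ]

rank = 3

R1 := -1·R1
  [ 1  -1  3  0  2 ]
  [ 1  -1  6  0  5 ]
  [ 1  -1  9  1  5 ]
R2 := R2 − R1
  [ 1  -1  3  0  2 ]
  [ 0   0  3  0  3 ]
  [ 1  -1  9  1  5 ]
R3 := R3 − R1
  [ 1  -1  3  0  2 ]
  [ 0   0  3  0  3 ]
  [ 0   0  6  1  3 ]
R2 := 1/3·R2
  [ 1  -1  3  0  2 ]
  [ 0   0  1  0  1 ]
  [ 0   0  6  1  3 ]
R3 := R3 − 6·R2
  [ 1  -1  3  0   2 ]
  [ 0   0  1  0   1 ]
  [ 0   0  0  1  -3 ]
R1 := R1 − 3·R2
  [ 1  -1  0  0  -1 ]
  [ 0   0  1  0   1 ]
  [ 0   0  0  1  -3 ]
The reduced form has 3 nonzero rows.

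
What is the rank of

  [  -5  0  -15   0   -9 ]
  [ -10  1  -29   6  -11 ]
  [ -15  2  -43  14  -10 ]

r1 := -1/5·r1
  [   1  0    3   0  9/5 ]
  [ -10  1  -29   6  -11 ]
  [ -15  2  -43  14  -10 ]
r2 := r2 + 10·r1
  [   1  0    3   0  9/5 ]
  [   0  1    1   6    7 ]
  [ -15  2  -43  14  -10 ]
r3 := r3 + 15·r1
  [ 1  0  3   0  9/5 ]
  [ 0  1  1   6    7 ]
  [ 0  2  2  14   17 ]
r3 := r3 − 2·r2
  [ 1  0  3  0  9/5 ]
  [ 0  1  1  6    7 ]
  [ 0  0  0  2    3 ]
r3 := 1/2·r3
  [ 1  0  3  0  9/5 ]
  [ 0  1  1  6    7 ]
  [ 0  0  0  1  3/2 ]
r2 := r2 − 6·r3
  [ 1  0  3  0  9/5 ]
  [ 0  1  1  0   -2 ]
  [ 0  0  0  1  3/2 ]
The reduced form has 3 nonzero rows.

rank = 3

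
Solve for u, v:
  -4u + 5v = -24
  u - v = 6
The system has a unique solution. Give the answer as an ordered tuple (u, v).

(6, 0)

Form the augmented matrix and row-reduce:
  [ -4   5  |  -24 ]
  [  1  -1  |    6 ]
R1 ← -1/4·R1
  [ 1  -5/4  |  6 ]
  [ 1    -1  |  6 ]
R2 ← R2 − R1
  [ 1  -5/4  |  6 ]
  [ 0   1/4  |  0 ]
R2 ← 4·R2
  [ 1  -5/4  |  6 ]
  [ 0     1  |  0 ]
R1 ← R1 + 5/4·R2
  [ 1  0  |  6 ]
  [ 0  1  |  0 ]
Reading off the last column: u = 6, v = 0.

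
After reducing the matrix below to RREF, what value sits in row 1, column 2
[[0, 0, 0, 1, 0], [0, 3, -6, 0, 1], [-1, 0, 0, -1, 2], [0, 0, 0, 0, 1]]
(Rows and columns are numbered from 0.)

R1 <=> R3
  [ -1  0   0  -1  2 ]
  [  0  3  -6   0  1 ]
  [  0  0   0   1  0 ]
  [  0  0   0   0  1 ]
R1 ← -1·R1
  [ 1  0   0  1  -2 ]
  [ 0  3  -6  0   1 ]
  [ 0  0   0  1   0 ]
  [ 0  0   0  0   1 ]
R2 ← 1/3·R2
  [ 1  0   0  1   -2 ]
  [ 0  1  -2  0  1/3 ]
  [ 0  0   0  1    0 ]
  [ 0  0   0  0    1 ]
R2 ← R2 − 1/3·R4
  [ 1  0   0  1  -2 ]
  [ 0  1  -2  0   0 ]
  [ 0  0   0  1   0 ]
  [ 0  0   0  0   1 ]
R1 ← R1 + 2·R4
  [ 1  0   0  1  0 ]
  [ 0  1  -2  0  0 ]
  [ 0  0   0  1  0 ]
  [ 0  0   0  0  1 ]
R1 ← R1 − R3
  [ 1  0   0  0  0 ]
  [ 0  1  -2  0  0 ]
  [ 0  0   0  1  0 ]
  [ 0  0   0  0  1 ]

-2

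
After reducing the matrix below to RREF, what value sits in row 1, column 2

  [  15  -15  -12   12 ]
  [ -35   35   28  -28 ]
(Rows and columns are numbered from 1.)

R1 := 1/15·R1
  [   1  -1  -4/5  4/5 ]
  [ -35  35    28  -28 ]
R2 := R2 + 35·R1
  [ 1  -1  -4/5  4/5 ]
  [ 0   0     0    0 ]

-1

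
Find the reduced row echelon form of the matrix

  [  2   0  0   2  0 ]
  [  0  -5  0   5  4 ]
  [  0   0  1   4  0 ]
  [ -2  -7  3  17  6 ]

R1 -> 1/2·R1
  [  1   0  0   1  0 ]
  [  0  -5  0   5  4 ]
  [  0   0  1   4  0 ]
  [ -2  -7  3  17  6 ]
R4 -> R4 + 2·R1
  [ 1   0  0   1  0 ]
  [ 0  -5  0   5  4 ]
  [ 0   0  1   4  0 ]
  [ 0  -7  3  19  6 ]
R2 -> -1/5·R2
  [ 1   0  0   1     0 ]
  [ 0   1  0  -1  -4/5 ]
  [ 0   0  1   4     0 ]
  [ 0  -7  3  19     6 ]
R4 -> R4 + 7·R2
  [ 1  0  0   1     0 ]
  [ 0  1  0  -1  -4/5 ]
  [ 0  0  1   4     0 ]
  [ 0  0  3  12   2/5 ]
R4 -> R4 − 3·R3
  [ 1  0  0   1     0 ]
  [ 0  1  0  -1  -4/5 ]
  [ 0  0  1   4     0 ]
  [ 0  0  0   0   2/5 ]
R4 -> 5/2·R4
  [ 1  0  0   1     0 ]
  [ 0  1  0  -1  -4/5 ]
  [ 0  0  1   4     0 ]
  [ 0  0  0   0     1 ]
R2 -> R2 + 4/5·R4
  [ 1  0  0   1  0 ]
  [ 0  1  0  -1  0 ]
  [ 0  0  1   4  0 ]
  [ 0  0  0   0  1 ]

[[1, 0, 0, 1, 0], [0, 1, 0, -1, 0], [0, 0, 1, 4, 0], [0, 0, 0, 0, 1]]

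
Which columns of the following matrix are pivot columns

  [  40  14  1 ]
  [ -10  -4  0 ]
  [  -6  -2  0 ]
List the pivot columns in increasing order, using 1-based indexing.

R1 := 1/40·R1
  [   1  7/20  1/40 ]
  [ -10    -4     0 ]
  [  -6    -2     0 ]
R2 := R2 + 10·R1
  [  1  7/20  1/40 ]
  [  0  -1/2   1/4 ]
  [ -6    -2     0 ]
R3 := R3 + 6·R1
  [ 1  7/20  1/40 ]
  [ 0  -1/2   1/4 ]
  [ 0  1/10  3/20 ]
R2 := -2·R2
  [ 1  7/20  1/40 ]
  [ 0     1  -1/2 ]
  [ 0  1/10  3/20 ]
R3 := R3 − 1/10·R2
  [ 1  7/20  1/40 ]
  [ 0     1  -1/2 ]
  [ 0     0   1/5 ]
R3 := 5·R3
  [ 1  7/20  1/40 ]
  [ 0     1  -1/2 ]
  [ 0     0     1 ]
R2 := R2 + 1/2·R3
  [ 1  7/20  1/40 ]
  [ 0     1     0 ]
  [ 0     0     1 ]
R1 := R1 − 1/40·R3
  [ 1  7/20  0 ]
  [ 0     1  0 ]
  [ 0     0  1 ]
R1 := R1 − 7/20·R2
  [ 1  0  0 ]
  [ 0  1  0 ]
  [ 0  0  1 ]
Pivot columns are the columns containing a leading 1.

1, 2, 3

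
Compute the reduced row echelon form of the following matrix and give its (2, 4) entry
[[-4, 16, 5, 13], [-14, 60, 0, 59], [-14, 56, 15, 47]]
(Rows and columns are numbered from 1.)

3/4

Multiply R1 by -1/4.
Add 14 times R1 to R2.
Add 14 times R1 to R3.
Multiply R2 by 1/4.
Multiply R3 by -2/5.
Add 35/8 times R3 to R2.
Add 5/4 times R3 to R1.
Add 4 times R2 to R1.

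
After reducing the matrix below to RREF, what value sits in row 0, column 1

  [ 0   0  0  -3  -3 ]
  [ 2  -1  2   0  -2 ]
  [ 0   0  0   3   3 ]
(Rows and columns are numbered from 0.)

-1/2

R1 <=> R2
  [ 2  -1  2   0  -2 ]
  [ 0   0  0  -3  -3 ]
  [ 0   0  0   3   3 ]
R1 -> 1/2·R1
  [ 1  -1/2  1   0  -1 ]
  [ 0     0  0  -3  -3 ]
  [ 0     0  0   3   3 ]
R2 -> -1/3·R2
  [ 1  -1/2  1  0  -1 ]
  [ 0     0  0  1   1 ]
  [ 0     0  0  3   3 ]
R3 -> R3 − 3·R2
  [ 1  -1/2  1  0  -1 ]
  [ 0     0  0  1   1 ]
  [ 0     0  0  0   0 ]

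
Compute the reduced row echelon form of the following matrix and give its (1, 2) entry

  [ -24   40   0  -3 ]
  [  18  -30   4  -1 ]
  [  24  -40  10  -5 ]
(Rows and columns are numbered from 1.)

-5/3

R1 → -1/24·R1
  [  1  -5/3   0  1/8 ]
  [ 18   -30   4   -1 ]
  [ 24   -40  10   -5 ]
R2 → R2 − 18·R1
  [  1  -5/3   0    1/8 ]
  [  0     0   4  -13/4 ]
  [ 24   -40  10     -5 ]
R3 → R3 − 24·R1
  [ 1  -5/3   0    1/8 ]
  [ 0     0   4  -13/4 ]
  [ 0     0  10     -8 ]
R2 → 1/4·R2
  [ 1  -5/3   0     1/8 ]
  [ 0     0   1  -13/16 ]
  [ 0     0  10      -8 ]
R3 → R3 − 10·R2
  [ 1  -5/3  0     1/8 ]
  [ 0     0  1  -13/16 ]
  [ 0     0  0     1/8 ]
R3 → 8·R3
  [ 1  -5/3  0     1/8 ]
  [ 0     0  1  -13/16 ]
  [ 0     0  0       1 ]
R2 → R2 + 13/16·R3
  [ 1  -5/3  0  1/8 ]
  [ 0     0  1    0 ]
  [ 0     0  0    1 ]
R1 → R1 − 1/8·R3
  [ 1  -5/3  0  0 ]
  [ 0     0  1  0 ]
  [ 0     0  0  1 ]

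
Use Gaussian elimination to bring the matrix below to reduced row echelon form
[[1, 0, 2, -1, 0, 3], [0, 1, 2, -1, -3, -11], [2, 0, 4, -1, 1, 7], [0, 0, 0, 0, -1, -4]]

R3 ← R3 − 2·R1
  [ 1  0  2  -1   0    3 ]
  [ 0  1  2  -1  -3  -11 ]
  [ 0  0  0   1   1    1 ]
  [ 0  0  0   0  -1   -4 ]
R4 ← -1·R4
  [ 1  0  2  -1   0    3 ]
  [ 0  1  2  -1  -3  -11 ]
  [ 0  0  0   1   1    1 ]
  [ 0  0  0   0   1    4 ]
R3 ← R3 − R4
  [ 1  0  2  -1   0    3 ]
  [ 0  1  2  -1  -3  -11 ]
  [ 0  0  0   1   0   -3 ]
  [ 0  0  0   0   1    4 ]
R2 ← R2 + 3·R4
  [ 1  0  2  -1  0   3 ]
  [ 0  1  2  -1  0   1 ]
  [ 0  0  0   1  0  -3 ]
  [ 0  0  0   0  1   4 ]
R2 ← R2 + R3
  [ 1  0  2  -1  0   3 ]
  [ 0  1  2   0  0  -2 ]
  [ 0  0  0   1  0  -3 ]
  [ 0  0  0   0  1   4 ]
R1 ← R1 + R3
  [ 1  0  2  0  0   0 ]
  [ 0  1  2  0  0  -2 ]
  [ 0  0  0  1  0  -3 ]
  [ 0  0  0  0  1   4 ]

[[1, 0, 2, 0, 0, 0], [0, 1, 2, 0, 0, -2], [0, 0, 0, 1, 0, -3], [0, 0, 0, 0, 1, 4]]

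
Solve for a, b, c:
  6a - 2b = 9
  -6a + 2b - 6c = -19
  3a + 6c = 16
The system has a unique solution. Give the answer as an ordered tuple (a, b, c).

(2, 3/2, 5/3)

Form the augmented matrix and row-reduce:
  [  6  -2   0  |    9 ]
  [ -6   2  -6  |  -19 ]
  [  3   0   6  |   16 ]
ρ1 ← 1/6·ρ1
  [  1  -1/3   0  |  3/2 ]
  [ -6     2  -6  |  -19 ]
  [  3     0   6  |   16 ]
ρ2 ← ρ2 + 6·ρ1
  [ 1  -1/3   0  |  3/2 ]
  [ 0     0  -6  |  -10 ]
  [ 3     0   6  |   16 ]
ρ3 ← ρ3 − 3·ρ1
  [ 1  -1/3   0  |   3/2 ]
  [ 0     0  -6  |   -10 ]
  [ 0     1   6  |  23/2 ]
ρ2 <-> ρ3
  [ 1  -1/3   0  |   3/2 ]
  [ 0     1   6  |  23/2 ]
  [ 0     0  -6  |   -10 ]
ρ3 ← -1/6·ρ3
  [ 1  -1/3  0  |   3/2 ]
  [ 0     1  6  |  23/2 ]
  [ 0     0  1  |   5/3 ]
ρ2 ← ρ2 − 6·ρ3
  [ 1  -1/3  0  |  3/2 ]
  [ 0     1  0  |  3/2 ]
  [ 0     0  1  |  5/3 ]
ρ1 ← ρ1 + 1/3·ρ2
  [ 1  0  0  |    2 ]
  [ 0  1  0  |  3/2 ]
  [ 0  0  1  |  5/3 ]
Reading off the last column: a = 2, b = 3/2, c = 5/3.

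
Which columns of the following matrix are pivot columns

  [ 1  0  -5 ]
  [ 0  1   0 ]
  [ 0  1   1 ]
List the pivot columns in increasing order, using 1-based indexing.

1, 2, 3

R3 → R3 − R2
  [ 1  0  -5 ]
  [ 0  1   0 ]
  [ 0  0   1 ]
R1 → R1 + 5·R3
  [ 1  0  0 ]
  [ 0  1  0 ]
  [ 0  0  1 ]
Pivot columns are the columns containing a leading 1.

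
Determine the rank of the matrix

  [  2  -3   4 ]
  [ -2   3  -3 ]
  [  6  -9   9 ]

rank = 2

Multiply r1 by 1/2.
  [  1  -3/2   2 ]
  [ -2     3  -3 ]
  [  6    -9   9 ]
Add 2 times r1 to r2.
  [ 1  -3/2  2 ]
  [ 0     0  1 ]
  [ 6    -9  9 ]
Subtract 6 times r1 from r3.
  [ 1  -3/2   2 ]
  [ 0     0   1 ]
  [ 0     0  -3 ]
Add 3 times r2 to r3.
  [ 1  -3/2  2 ]
  [ 0     0  1 ]
  [ 0     0  0 ]
Subtract 2 times r2 from r1.
  [ 1  -3/2  0 ]
  [ 0     0  1 ]
  [ 0     0  0 ]
The reduced form has 2 nonzero rows.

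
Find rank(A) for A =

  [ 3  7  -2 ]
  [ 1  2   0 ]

rank = 2

Multiply R1 by 1/3.
  [ 1  7/3  -2/3 ]
  [ 1    2     0 ]
Subtract R1 from R2.
  [ 1   7/3  -2/3 ]
  [ 0  -1/3   2/3 ]
Multiply R2 by -3.
  [ 1  7/3  -2/3 ]
  [ 0    1    -2 ]
Subtract 7/3 times R2 from R1.
  [ 1  0   4 ]
  [ 0  1  -2 ]
The reduced form has 2 nonzero rows.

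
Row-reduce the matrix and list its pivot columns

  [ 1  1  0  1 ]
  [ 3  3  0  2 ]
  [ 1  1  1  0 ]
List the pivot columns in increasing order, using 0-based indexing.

0, 2, 3

Subtract 3 times r1 from r2.
  [ 1  1  0   1 ]
  [ 0  0  0  -1 ]
  [ 1  1  1   0 ]
Subtract r1 from r3.
  [ 1  1  0   1 ]
  [ 0  0  0  -1 ]
  [ 0  0  1  -1 ]
Swap r2 and r3.
  [ 1  1  0   1 ]
  [ 0  0  1  -1 ]
  [ 0  0  0  -1 ]
Multiply r3 by -1.
  [ 1  1  0   1 ]
  [ 0  0  1  -1 ]
  [ 0  0  0   1 ]
Add r3 to r2.
  [ 1  1  0  1 ]
  [ 0  0  1  0 ]
  [ 0  0  0  1 ]
Subtract r3 from r1.
  [ 1  1  0  0 ]
  [ 0  0  1  0 ]
  [ 0  0  0  1 ]
Pivot columns are the columns containing a leading 1.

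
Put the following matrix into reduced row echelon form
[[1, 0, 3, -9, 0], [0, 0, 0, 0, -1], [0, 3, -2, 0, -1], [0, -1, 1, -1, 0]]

[[1, 0, 0, 0, 0], [0, 1, 0, -2, 0], [0, 0, 1, -3, 0], [0, 0, 0, 0, 1]]

R2 <=> R3
R2 ← 1/3·R2
R4 ← R4 + R2
R3 <=> R4
R3 ← 3·R3
R4 ← -1·R4
R3 ← R3 + R4
R2 ← R2 + 1/3·R4
R2 ← R2 + 2/3·R3
R1 ← R1 − 3·R3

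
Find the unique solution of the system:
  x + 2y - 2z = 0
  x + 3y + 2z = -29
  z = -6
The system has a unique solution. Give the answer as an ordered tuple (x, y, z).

Form the augmented matrix and row-reduce:
  [ 1  2  -2  |    0 ]
  [ 1  3   2  |  -29 ]
  [ 0  0   1  |   -6 ]
r2 := r2 − r1
  [ 1  2  -2  |    0 ]
  [ 0  1   4  |  -29 ]
  [ 0  0   1  |   -6 ]
r2 := r2 − 4·r3
  [ 1  2  -2  |   0 ]
  [ 0  1   0  |  -5 ]
  [ 0  0   1  |  -6 ]
r1 := r1 + 2·r3
  [ 1  2  0  |  -12 ]
  [ 0  1  0  |   -5 ]
  [ 0  0  1  |   -6 ]
r1 := r1 − 2·r2
  [ 1  0  0  |  -2 ]
  [ 0  1  0  |  -5 ]
  [ 0  0  1  |  -6 ]
Reading off the last column: x = -2, y = -5, z = -6.

(-2, -5, -6)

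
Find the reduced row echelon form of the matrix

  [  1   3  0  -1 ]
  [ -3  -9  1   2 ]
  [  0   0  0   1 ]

Add 3 times R1 to R2.
  [ 1  3  0  -1 ]
  [ 0  0  1  -1 ]
  [ 0  0  0   1 ]
Add R3 to R2.
  [ 1  3  0  -1 ]
  [ 0  0  1   0 ]
  [ 0  0  0   1 ]
Add R3 to R1.
  [ 1  3  0  0 ]
  [ 0  0  1  0 ]
  [ 0  0  0  1 ]

[[1, 3, 0, 0], [0, 0, 1, 0], [0, 0, 0, 1]]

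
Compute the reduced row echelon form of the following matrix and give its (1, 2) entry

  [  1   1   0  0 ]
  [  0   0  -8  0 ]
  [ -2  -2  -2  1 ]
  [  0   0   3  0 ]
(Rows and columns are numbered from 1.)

1

ρ3 -> ρ3 + 2·ρ1
  [ 1  1   0  0 ]
  [ 0  0  -8  0 ]
  [ 0  0  -2  1 ]
  [ 0  0   3  0 ]
ρ2 -> -1/8·ρ2
  [ 1  1   0  0 ]
  [ 0  0   1  0 ]
  [ 0  0  -2  1 ]
  [ 0  0   3  0 ]
ρ3 -> ρ3 + 2·ρ2
  [ 1  1  0  0 ]
  [ 0  0  1  0 ]
  [ 0  0  0  1 ]
  [ 0  0  3  0 ]
ρ4 -> ρ4 − 3·ρ2
  [ 1  1  0  0 ]
  [ 0  0  1  0 ]
  [ 0  0  0  1 ]
  [ 0  0  0  0 ]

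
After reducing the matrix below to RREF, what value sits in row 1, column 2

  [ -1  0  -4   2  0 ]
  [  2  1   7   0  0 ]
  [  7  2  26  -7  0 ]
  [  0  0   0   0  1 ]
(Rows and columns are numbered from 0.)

-1

R1 ← -1·R1
  [ 1  0   4  -2  0 ]
  [ 2  1   7   0  0 ]
  [ 7  2  26  -7  0 ]
  [ 0  0   0   0  1 ]
R2 ← R2 − 2·R1
  [ 1  0   4  -2  0 ]
  [ 0  1  -1   4  0 ]
  [ 7  2  26  -7  0 ]
  [ 0  0   0   0  1 ]
R3 ← R3 − 7·R1
  [ 1  0   4  -2  0 ]
  [ 0  1  -1   4  0 ]
  [ 0  2  -2   7  0 ]
  [ 0  0   0   0  1 ]
R3 ← R3 − 2·R2
  [ 1  0   4  -2  0 ]
  [ 0  1  -1   4  0 ]
  [ 0  0   0  -1  0 ]
  [ 0  0   0   0  1 ]
R3 ← -1·R3
  [ 1  0   4  -2  0 ]
  [ 0  1  -1   4  0 ]
  [ 0  0   0   1  0 ]
  [ 0  0   0   0  1 ]
R2 ← R2 − 4·R3
  [ 1  0   4  -2  0 ]
  [ 0  1  -1   0  0 ]
  [ 0  0   0   1  0 ]
  [ 0  0   0   0  1 ]
R1 ← R1 + 2·R3
  [ 1  0   4  0  0 ]
  [ 0  1  -1  0  0 ]
  [ 0  0   0  1  0 ]
  [ 0  0   0  0  1 ]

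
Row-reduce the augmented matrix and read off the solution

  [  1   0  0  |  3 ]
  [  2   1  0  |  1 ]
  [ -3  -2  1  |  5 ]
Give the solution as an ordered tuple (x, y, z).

(3, -5, 4)

R2 := R2 − 2·R1
  [  1   0  0  |   3 ]
  [  0   1  0  |  -5 ]
  [ -3  -2  1  |   5 ]
R3 := R3 + 3·R1
  [ 1   0  0  |   3 ]
  [ 0   1  0  |  -5 ]
  [ 0  -2  1  |  14 ]
R3 := R3 + 2·R2
  [ 1  0  0  |   3 ]
  [ 0  1  0  |  -5 ]
  [ 0  0  1  |   4 ]
Reading off the last column: x = 3, y = -5, z = 4.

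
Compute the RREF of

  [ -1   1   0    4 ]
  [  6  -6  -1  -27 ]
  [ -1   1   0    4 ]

[[1, -1, 0, -4], [0, 0, 1, 3], [0, 0, 0, 0]]

r1 ← -1·r1
  [  1  -1   0   -4 ]
  [  6  -6  -1  -27 ]
  [ -1   1   0    4 ]
r2 ← r2 − 6·r1
  [  1  -1   0  -4 ]
  [  0   0  -1  -3 ]
  [ -1   1   0   4 ]
r3 ← r3 + r1
  [ 1  -1   0  -4 ]
  [ 0   0  -1  -3 ]
  [ 0   0   0   0 ]
r2 ← -1·r2
  [ 1  -1  0  -4 ]
  [ 0   0  1   3 ]
  [ 0   0  0   0 ]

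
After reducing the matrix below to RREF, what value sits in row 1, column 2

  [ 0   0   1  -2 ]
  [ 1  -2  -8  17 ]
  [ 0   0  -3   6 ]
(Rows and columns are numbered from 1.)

-2

Swap ρ1 and ρ2.
Add 3 times ρ2 to ρ3.
Add 8 times ρ2 to ρ1.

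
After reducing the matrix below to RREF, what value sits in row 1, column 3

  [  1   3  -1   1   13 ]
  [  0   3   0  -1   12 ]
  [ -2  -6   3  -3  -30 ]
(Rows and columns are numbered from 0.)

R3 -> R3 + 2·R1
  [ 1  3  -1   1  13 ]
  [ 0  3   0  -1  12 ]
  [ 0  0   1  -1  -4 ]
R2 -> 1/3·R2
  [ 1  3  -1     1  13 ]
  [ 0  1   0  -1/3   4 ]
  [ 0  0   1    -1  -4 ]
R1 -> R1 + R3
  [ 1  3  0     0   9 ]
  [ 0  1  0  -1/3   4 ]
  [ 0  0  1    -1  -4 ]
R1 -> R1 − 3·R2
  [ 1  0  0     1  -3 ]
  [ 0  1  0  -1/3   4 ]
  [ 0  0  1    -1  -4 ]

-1/3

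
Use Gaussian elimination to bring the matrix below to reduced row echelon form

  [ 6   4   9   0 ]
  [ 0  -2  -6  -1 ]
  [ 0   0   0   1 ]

Multiply R1 by 1/6.
  [ 1  2/3  3/2   0 ]
  [ 0   -2   -6  -1 ]
  [ 0    0    0   1 ]
Multiply R2 by -1/2.
  [ 1  2/3  3/2    0 ]
  [ 0    1    3  1/2 ]
  [ 0    0    0    1 ]
Subtract 1/2 times R3 from R2.
  [ 1  2/3  3/2  0 ]
  [ 0    1    3  0 ]
  [ 0    0    0  1 ]
Subtract 2/3 times R2 from R1.
  [ 1  0  -1/2  0 ]
  [ 0  1     3  0 ]
  [ 0  0     0  1 ]

[[1, 0, -1/2, 0], [0, 1, 3, 0], [0, 0, 0, 1]]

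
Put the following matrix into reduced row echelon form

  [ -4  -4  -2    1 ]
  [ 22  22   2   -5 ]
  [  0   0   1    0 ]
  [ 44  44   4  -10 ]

[[1, 1, 0, 0], [0, 0, 1, 0], [0, 0, 0, 1], [0, 0, 0, 0]]

Multiply R1 by -1/4.
Subtract 22 times R1 from R2.
Subtract 44 times R1 from R4.
Multiply R2 by -1/9.
Subtract R2 from R3.
Add 18 times R2 to R4.
Multiply R3 by 18.
Add 1/18 times R3 to R2.
Add 1/4 times R3 to R1.
Subtract 1/2 times R2 from R1.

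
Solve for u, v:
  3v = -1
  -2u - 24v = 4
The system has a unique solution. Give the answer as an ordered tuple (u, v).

Form the augmented matrix and row-reduce:
  [  0    3  |  -1 ]
  [ -2  -24  |   4 ]
R1 <-> R2
  [ -2  -24  |   4 ]
  [  0    3  |  -1 ]
R1 ← -1/2·R1
  [ 1  12  |  -2 ]
  [ 0   3  |  -1 ]
R2 ← 1/3·R2
  [ 1  12  |    -2 ]
  [ 0   1  |  -1/3 ]
R1 ← R1 − 12·R2
  [ 1  0  |     2 ]
  [ 0  1  |  -1/3 ]
Reading off the last column: u = 2, v = -1/3.

(2, -1/3)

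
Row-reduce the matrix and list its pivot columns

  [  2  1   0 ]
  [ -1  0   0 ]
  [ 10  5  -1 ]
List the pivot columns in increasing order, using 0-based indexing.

R1 := 1/2·R1
  [  1  1/2   0 ]
  [ -1    0   0 ]
  [ 10    5  -1 ]
R2 := R2 + R1
  [  1  1/2   0 ]
  [  0  1/2   0 ]
  [ 10    5  -1 ]
R3 := R3 − 10·R1
  [ 1  1/2   0 ]
  [ 0  1/2   0 ]
  [ 0    0  -1 ]
R2 := 2·R2
  [ 1  1/2   0 ]
  [ 0    1   0 ]
  [ 0    0  -1 ]
R3 := -1·R3
  [ 1  1/2  0 ]
  [ 0    1  0 ]
  [ 0    0  1 ]
R1 := R1 − 1/2·R2
  [ 1  0  0 ]
  [ 0  1  0 ]
  [ 0  0  1 ]
Pivot columns are the columns containing a leading 1.

0, 1, 2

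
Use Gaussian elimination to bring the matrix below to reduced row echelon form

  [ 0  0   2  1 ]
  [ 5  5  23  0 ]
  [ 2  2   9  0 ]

R1 <=> R2
  [ 5  5  23  0 ]
  [ 0  0   2  1 ]
  [ 2  2   9  0 ]
R1 := 1/5·R1
  [ 1  1  23/5  0 ]
  [ 0  0     2  1 ]
  [ 2  2     9  0 ]
R3 := R3 − 2·R1
  [ 1  1  23/5  0 ]
  [ 0  0     2  1 ]
  [ 0  0  -1/5  0 ]
R2 := 1/2·R2
  [ 1  1  23/5    0 ]
  [ 0  0     1  1/2 ]
  [ 0  0  -1/5    0 ]
R3 := R3 + 1/5·R2
  [ 1  1  23/5     0 ]
  [ 0  0     1   1/2 ]
  [ 0  0     0  1/10 ]
R3 := 10·R3
  [ 1  1  23/5    0 ]
  [ 0  0     1  1/2 ]
  [ 0  0     0    1 ]
R2 := R2 − 1/2·R3
  [ 1  1  23/5  0 ]
  [ 0  0     1  0 ]
  [ 0  0     0  1 ]
R1 := R1 − 23/5·R2
  [ 1  1  0  0 ]
  [ 0  0  1  0 ]
  [ 0  0  0  1 ]

[[1, 1, 0, 0], [0, 0, 1, 0], [0, 0, 0, 1]]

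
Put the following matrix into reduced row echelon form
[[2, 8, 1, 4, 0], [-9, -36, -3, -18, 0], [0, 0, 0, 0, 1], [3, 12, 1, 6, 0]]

r1 -> 1/2·r1
  [  1    4  1/2    2  0 ]
  [ -9  -36   -3  -18  0 ]
  [  0    0    0    0  1 ]
  [  3   12    1    6  0 ]
r2 -> r2 + 9·r1
  [ 1   4  1/2  2  0 ]
  [ 0   0  3/2  0  0 ]
  [ 0   0    0  0  1 ]
  [ 3  12    1  6  0 ]
r4 -> r4 − 3·r1
  [ 1  4   1/2  2  0 ]
  [ 0  0   3/2  0  0 ]
  [ 0  0     0  0  1 ]
  [ 0  0  -1/2  0  0 ]
r2 -> 2/3·r2
  [ 1  4   1/2  2  0 ]
  [ 0  0     1  0  0 ]
  [ 0  0     0  0  1 ]
  [ 0  0  -1/2  0  0 ]
r4 -> r4 + 1/2·r2
  [ 1  4  1/2  2  0 ]
  [ 0  0    1  0  0 ]
  [ 0  0    0  0  1 ]
  [ 0  0    0  0  0 ]
r1 -> r1 − 1/2·r2
  [ 1  4  0  2  0 ]
  [ 0  0  1  0  0 ]
  [ 0  0  0  0  1 ]
  [ 0  0  0  0  0 ]

[[1, 4, 0, 2, 0], [0, 0, 1, 0, 0], [0, 0, 0, 0, 1], [0, 0, 0, 0, 0]]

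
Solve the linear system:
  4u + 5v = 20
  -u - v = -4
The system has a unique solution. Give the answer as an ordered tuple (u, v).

(0, 4)

Form the augmented matrix and row-reduce:
  [  4   5  |  20 ]
  [ -1  -1  |  -4 ]
Multiply r1 by 1/4.
Add r1 to r2.
Multiply r2 by 4.
Subtract 5/4 times r2 from r1.
Reading off the last column: u = 0, v = 4.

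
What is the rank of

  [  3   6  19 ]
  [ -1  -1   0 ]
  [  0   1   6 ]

R1 -> 1/3·R1
R2 -> R2 + R1
R3 -> R3 − R2
R3 -> -3·R3
R2 -> R2 − 19/3·R3
R1 -> R1 − 19/3·R3
R1 -> R1 − 2·R2
The reduced form has 3 nonzero rows.

rank = 3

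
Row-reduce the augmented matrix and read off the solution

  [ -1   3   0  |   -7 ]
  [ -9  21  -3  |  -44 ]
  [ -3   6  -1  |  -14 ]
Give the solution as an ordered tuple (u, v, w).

(5, -2/3, -5)

R1 -> -1·R1
  [  1  -3   0  |    7 ]
  [ -9  21  -3  |  -44 ]
  [ -3   6  -1  |  -14 ]
R2 -> R2 + 9·R1
  [  1  -3   0  |    7 ]
  [  0  -6  -3  |   19 ]
  [ -3   6  -1  |  -14 ]
R3 -> R3 + 3·R1
  [ 1  -3   0  |   7 ]
  [ 0  -6  -3  |  19 ]
  [ 0  -3  -1  |   7 ]
R2 -> -1/6·R2
  [ 1  -3    0  |      7 ]
  [ 0   1  1/2  |  -19/6 ]
  [ 0  -3   -1  |      7 ]
R3 -> R3 + 3·R2
  [ 1  -3    0  |      7 ]
  [ 0   1  1/2  |  -19/6 ]
  [ 0   0  1/2  |   -5/2 ]
R3 -> 2·R3
  [ 1  -3    0  |      7 ]
  [ 0   1  1/2  |  -19/6 ]
  [ 0   0    1  |     -5 ]
R2 -> R2 − 1/2·R3
  [ 1  -3  0  |     7 ]
  [ 0   1  0  |  -2/3 ]
  [ 0   0  1  |    -5 ]
R1 -> R1 + 3·R2
  [ 1  0  0  |     5 ]
  [ 0  1  0  |  -2/3 ]
  [ 0  0  1  |    -5 ]
Reading off the last column: u = 5, v = -2/3, w = -5.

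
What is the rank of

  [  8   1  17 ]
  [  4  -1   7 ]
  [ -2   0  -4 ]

rank = 2

R1 ← 1/8·R1
  [  1  1/8  17/8 ]
  [  4   -1     7 ]
  [ -2    0    -4 ]
R2 ← R2 − 4·R1
  [  1   1/8  17/8 ]
  [  0  -3/2  -3/2 ]
  [ -2     0    -4 ]
R3 ← R3 + 2·R1
  [ 1   1/8  17/8 ]
  [ 0  -3/2  -3/2 ]
  [ 0   1/4   1/4 ]
R2 ← -2/3·R2
  [ 1  1/8  17/8 ]
  [ 0    1     1 ]
  [ 0  1/4   1/4 ]
R3 ← R3 − 1/4·R2
  [ 1  1/8  17/8 ]
  [ 0    1     1 ]
  [ 0    0     0 ]
R1 ← R1 − 1/8·R2
  [ 1  0  2 ]
  [ 0  1  1 ]
  [ 0  0  0 ]
The reduced form has 2 nonzero rows.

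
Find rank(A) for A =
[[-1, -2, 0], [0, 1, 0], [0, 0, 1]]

rank = 3

r1 → -1·r1
  [ 1  2  0 ]
  [ 0  1  0 ]
  [ 0  0  1 ]
r1 → r1 − 2·r2
  [ 1  0  0 ]
  [ 0  1  0 ]
  [ 0  0  1 ]
The reduced form has 3 nonzero rows.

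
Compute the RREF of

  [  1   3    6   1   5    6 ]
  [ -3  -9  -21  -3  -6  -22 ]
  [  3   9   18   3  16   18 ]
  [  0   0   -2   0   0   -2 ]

[[1, 3, 0, 1, 0, 0], [0, 0, 1, 0, 0, 0], [0, 0, 0, 0, 1, 0], [0, 0, 0, 0, 0, 1]]

Add 3 times R1 to R2.
Subtract 3 times R1 from R3.
Multiply R2 by -1/3.
Add 2 times R2 to R4.
Add 6 times R3 to R4.
Multiply R4 by 3/2.
Subtract 4/3 times R4 from R2.
Subtract 6 times R4 from R1.
Add 3 times R3 to R2.
Subtract 5 times R3 from R1.
Subtract 6 times R2 from R1.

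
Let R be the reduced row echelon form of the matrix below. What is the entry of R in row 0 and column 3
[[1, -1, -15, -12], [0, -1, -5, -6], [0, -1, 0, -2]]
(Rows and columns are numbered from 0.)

2

ρ2 := -1·ρ2
  [ 1  -1  -15  -12 ]
  [ 0   1    5    6 ]
  [ 0  -1    0   -2 ]
ρ3 := ρ3 + ρ2
  [ 1  -1  -15  -12 ]
  [ 0   1    5    6 ]
  [ 0   0    5    4 ]
ρ3 := 1/5·ρ3
  [ 1  -1  -15  -12 ]
  [ 0   1    5    6 ]
  [ 0   0    1  4/5 ]
ρ2 := ρ2 − 5·ρ3
  [ 1  -1  -15  -12 ]
  [ 0   1    0    2 ]
  [ 0   0    1  4/5 ]
ρ1 := ρ1 + 15·ρ3
  [ 1  -1  0    0 ]
  [ 0   1  0    2 ]
  [ 0   0  1  4/5 ]
ρ1 := ρ1 + ρ2
  [ 1  0  0    2 ]
  [ 0  1  0    2 ]
  [ 0  0  1  4/5 ]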